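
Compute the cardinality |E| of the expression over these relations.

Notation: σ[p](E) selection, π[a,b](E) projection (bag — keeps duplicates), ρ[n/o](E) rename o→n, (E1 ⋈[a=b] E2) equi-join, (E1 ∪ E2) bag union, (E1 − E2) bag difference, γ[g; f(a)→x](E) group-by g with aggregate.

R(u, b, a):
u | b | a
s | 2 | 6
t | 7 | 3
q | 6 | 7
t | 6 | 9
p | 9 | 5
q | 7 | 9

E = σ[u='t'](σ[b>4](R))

Stepwise |·|:
  R → 6
  σ[b>4](R) → 5
  σ[u='t'](σ[b>4](R)) → 2

|E| = 2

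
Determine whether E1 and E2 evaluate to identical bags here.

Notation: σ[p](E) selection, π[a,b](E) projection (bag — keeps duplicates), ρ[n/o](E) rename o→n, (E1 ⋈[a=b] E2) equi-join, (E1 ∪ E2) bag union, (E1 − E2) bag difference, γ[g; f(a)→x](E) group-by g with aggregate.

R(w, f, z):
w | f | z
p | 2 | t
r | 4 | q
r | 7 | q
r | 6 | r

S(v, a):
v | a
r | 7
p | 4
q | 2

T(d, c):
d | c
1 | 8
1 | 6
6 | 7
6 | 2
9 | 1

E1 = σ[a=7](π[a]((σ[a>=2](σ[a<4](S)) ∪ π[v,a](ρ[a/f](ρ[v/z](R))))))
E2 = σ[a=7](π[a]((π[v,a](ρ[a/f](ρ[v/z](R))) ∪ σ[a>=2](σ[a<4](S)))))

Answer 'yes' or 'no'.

E1 subexpression sizes:
  S → 3
  σ[a<4](S) → 1
  σ[a>=2](σ[a<4](S)) → 1
  R → 4
  ρ[v/z](R) → 4
  ρ[a/f](ρ[v/z](R)) → 4
  π[v,a](ρ[a/f](ρ[v/z](R))) → 4
  (σ[a>=2](σ[a<4](S)) ∪ π[v,a](ρ[a/f](ρ[v/z](R)))) → 5
  π[a]((σ[a>=2](σ[a<4](S)) ∪ π[v,a](ρ[a/f](ρ[v/z](R))))) → 5
  σ[a=7](π[a]((σ[a>=2](σ[a<4](S)) ∪ π[v,a](ρ[a/f](ρ[v/z](R)))))) → 1
E2 subexpression sizes:
  R → 4
  ρ[v/z](R) → 4
  ρ[a/f](ρ[v/z](R)) → 4
  π[v,a](ρ[a/f](ρ[v/z](R))) → 4
  S → 3
  σ[a<4](S) → 1
  σ[a>=2](σ[a<4](S)) → 1
  (π[v,a](ρ[a/f](ρ[v/z](R))) ∪ σ[a>=2](σ[a<4](S))) → 5
  π[a]((π[v,a](ρ[a/f](ρ[v/z](R))) ∪ σ[a>=2](σ[a<4](S)))) → 5
  σ[a=7](π[a]((π[v,a](ρ[a/f](ρ[v/z](R))) ∪ σ[a>=2](σ[a<4](S))))) → 1

E1 and E2 produce the same multiset:
a
7

yes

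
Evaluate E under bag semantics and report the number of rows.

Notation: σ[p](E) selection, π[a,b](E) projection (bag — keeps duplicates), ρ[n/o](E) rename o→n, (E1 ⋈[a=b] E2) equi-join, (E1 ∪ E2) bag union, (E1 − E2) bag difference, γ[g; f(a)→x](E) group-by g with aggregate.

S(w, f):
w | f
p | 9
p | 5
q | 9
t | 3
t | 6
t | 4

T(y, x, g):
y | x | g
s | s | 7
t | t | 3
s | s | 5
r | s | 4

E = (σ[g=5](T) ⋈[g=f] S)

Per-node cardinality:
  T → 4
  σ[g=5](T) → 1
  S → 6
  (σ[g=5](T) ⋈[g=f] S) → 1

|E| = 1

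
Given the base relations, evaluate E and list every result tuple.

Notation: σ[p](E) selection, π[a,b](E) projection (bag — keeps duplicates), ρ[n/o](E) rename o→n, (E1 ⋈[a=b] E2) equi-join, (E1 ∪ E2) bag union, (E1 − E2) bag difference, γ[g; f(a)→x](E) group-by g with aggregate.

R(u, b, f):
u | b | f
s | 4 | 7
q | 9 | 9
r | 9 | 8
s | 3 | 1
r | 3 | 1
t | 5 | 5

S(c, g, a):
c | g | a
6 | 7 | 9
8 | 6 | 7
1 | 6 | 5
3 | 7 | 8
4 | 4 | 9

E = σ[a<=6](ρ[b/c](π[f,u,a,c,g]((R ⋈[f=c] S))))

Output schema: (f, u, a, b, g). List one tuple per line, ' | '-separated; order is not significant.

Row counts bottom-up:
  R → 6
  S → 5
  (R ⋈[f=c] S) → 3
  π[f,u,a,c,g]((R ⋈[f=c] S)) → 3
  ρ[b/c](π[f,u,a,c,g]((R ⋈[f=c] S))) → 3
  σ[a<=6](ρ[b/c](π[f,u,a,c,g]((R ⋈[f=c] S)))) → 2

== RESULT ==
f | u | a | b | g
1 | r | 5 | 1 | 6
1 | s | 5 | 1 | 6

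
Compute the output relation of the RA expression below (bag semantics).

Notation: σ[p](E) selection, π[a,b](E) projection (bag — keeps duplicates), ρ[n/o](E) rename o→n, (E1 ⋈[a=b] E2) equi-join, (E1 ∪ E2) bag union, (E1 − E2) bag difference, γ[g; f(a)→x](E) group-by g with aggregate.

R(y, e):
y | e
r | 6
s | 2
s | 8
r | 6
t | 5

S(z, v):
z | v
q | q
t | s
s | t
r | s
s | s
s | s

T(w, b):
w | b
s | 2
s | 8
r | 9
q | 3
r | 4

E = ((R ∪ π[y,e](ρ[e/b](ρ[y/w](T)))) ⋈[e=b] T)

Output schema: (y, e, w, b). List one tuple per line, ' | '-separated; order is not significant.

Per-node cardinality:
  R → 5
  T → 5
  ρ[y/w](T) → 5
  ρ[e/b](ρ[y/w](T)) → 5
  π[y,e](ρ[e/b](ρ[y/w](T))) → 5
  (R ∪ π[y,e](ρ[e/b](ρ[y/w](T)))) → 10
  T → 5
  ((R ∪ π[y,e](ρ[e/b](ρ[y/w](T)))) ⋈[e=b] T) → 7

== RESULT ==
y | e | w | b
q | 3 | q | 3
r | 4 | r | 4
r | 9 | r | 9
s | 2 | s | 2
s | 2 | s | 2
s | 8 | s | 8
s | 8 | s | 8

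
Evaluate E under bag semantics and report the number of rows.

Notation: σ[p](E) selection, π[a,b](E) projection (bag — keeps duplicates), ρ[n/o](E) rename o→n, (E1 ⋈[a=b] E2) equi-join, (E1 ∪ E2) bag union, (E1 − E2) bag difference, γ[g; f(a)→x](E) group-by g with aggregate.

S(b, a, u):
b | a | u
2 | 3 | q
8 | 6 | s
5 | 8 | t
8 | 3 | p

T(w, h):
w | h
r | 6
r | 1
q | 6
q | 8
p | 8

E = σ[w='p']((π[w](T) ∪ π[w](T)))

Subexpression sizes:
  T → 5
  π[w](T) → 5
  T → 5
  π[w](T) → 5
  (π[w](T) ∪ π[w](T)) → 10
  σ[w='p']((π[w](T) ∪ π[w](T))) → 2

|E| = 2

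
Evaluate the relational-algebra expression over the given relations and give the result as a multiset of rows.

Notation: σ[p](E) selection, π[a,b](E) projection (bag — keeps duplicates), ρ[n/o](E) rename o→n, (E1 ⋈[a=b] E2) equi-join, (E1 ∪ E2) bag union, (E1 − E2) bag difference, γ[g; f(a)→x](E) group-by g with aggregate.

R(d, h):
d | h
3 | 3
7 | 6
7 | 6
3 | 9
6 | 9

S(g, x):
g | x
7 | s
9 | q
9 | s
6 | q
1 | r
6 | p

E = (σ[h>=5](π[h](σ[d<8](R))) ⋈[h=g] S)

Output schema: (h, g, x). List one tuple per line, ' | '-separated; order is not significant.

Per-node cardinality:
  R → 5
  σ[d<8](R) → 5
  π[h](σ[d<8](R)) → 5
  σ[h>=5](π[h](σ[d<8](R))) → 4
  S → 6
  (σ[h>=5](π[h](σ[d<8](R))) ⋈[h=g] S) → 8

== RESULT ==
h | g | x
6 | 6 | p
6 | 6 | p
6 | 6 | q
6 | 6 | q
9 | 9 | q
9 | 9 | q
9 | 9 | s
9 | 9 | s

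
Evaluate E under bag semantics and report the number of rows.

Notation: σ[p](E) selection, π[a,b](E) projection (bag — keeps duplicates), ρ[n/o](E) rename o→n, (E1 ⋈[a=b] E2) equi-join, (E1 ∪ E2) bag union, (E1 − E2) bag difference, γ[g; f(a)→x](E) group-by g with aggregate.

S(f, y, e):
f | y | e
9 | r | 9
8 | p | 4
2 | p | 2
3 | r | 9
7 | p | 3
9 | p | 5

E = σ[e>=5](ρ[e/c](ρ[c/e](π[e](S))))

Stepwise |·|:
  S → 6
  π[e](S) → 6
  ρ[c/e](π[e](S)) → 6
  ρ[e/c](ρ[c/e](π[e](S))) → 6
  σ[e>=5](ρ[e/c](ρ[c/e](π[e](S)))) → 3

|E| = 3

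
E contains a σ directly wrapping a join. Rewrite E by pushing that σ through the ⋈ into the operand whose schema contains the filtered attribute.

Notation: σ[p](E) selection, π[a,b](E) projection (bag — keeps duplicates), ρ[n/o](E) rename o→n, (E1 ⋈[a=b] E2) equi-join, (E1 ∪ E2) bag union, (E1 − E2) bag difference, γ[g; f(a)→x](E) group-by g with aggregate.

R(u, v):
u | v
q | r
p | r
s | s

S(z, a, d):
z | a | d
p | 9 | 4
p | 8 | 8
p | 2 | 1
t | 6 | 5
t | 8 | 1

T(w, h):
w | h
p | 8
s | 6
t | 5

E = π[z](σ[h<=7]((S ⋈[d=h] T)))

σ filters on h, owned by the right side.
E' = π[z]((S ⋈[d=h] σ[h<=7](T)))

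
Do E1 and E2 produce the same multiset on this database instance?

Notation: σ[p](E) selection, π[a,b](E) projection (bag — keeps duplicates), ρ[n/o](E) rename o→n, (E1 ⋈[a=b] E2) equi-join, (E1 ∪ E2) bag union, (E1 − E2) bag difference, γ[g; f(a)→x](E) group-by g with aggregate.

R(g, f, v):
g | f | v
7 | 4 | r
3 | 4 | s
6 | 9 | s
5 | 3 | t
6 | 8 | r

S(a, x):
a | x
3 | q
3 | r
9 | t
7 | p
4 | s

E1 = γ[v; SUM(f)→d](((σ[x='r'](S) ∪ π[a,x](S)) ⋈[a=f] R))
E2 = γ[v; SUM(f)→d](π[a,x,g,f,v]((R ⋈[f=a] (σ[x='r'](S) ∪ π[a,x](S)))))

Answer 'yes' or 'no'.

E1 per-node cardinality:
  S → 5
  σ[x='r'](S) → 1
  S → 5
  π[a,x](S) → 5
  (σ[x='r'](S) ∪ π[a,x](S)) → 6
  R → 5
  ((σ[x='r'](S) ∪ π[a,x](S)) ⋈[a=f] R) → 6
  γ[v; SUM(f)→d](((σ[x='r'](S) ∪ π[a,x](S)) ⋈[a=f] R)) → 3
E2 per-node cardinality:
  R → 5
  S → 5
  σ[x='r'](S) → 1
  S → 5
  π[a,x](S) → 5
  (σ[x='r'](S) ∪ π[a,x](S)) → 6
  (R ⋈[f=a] (σ[x='r'](S) ∪ π[a,x](S))) → 6
  π[a,x,g,f,v]((R ⋈[f=a] (σ[x='r'](S) ∪ π[a,x](S)))) → 6
  γ[v; SUM(f)→d](π[a,x,g,f,v]((R ⋈[f=a] (σ[x='r'](S) ∪ π[a,x](S))))) → 3

E1 and E2 produce the same multiset:
v | d
r | 4
s | 13
t | 9

yes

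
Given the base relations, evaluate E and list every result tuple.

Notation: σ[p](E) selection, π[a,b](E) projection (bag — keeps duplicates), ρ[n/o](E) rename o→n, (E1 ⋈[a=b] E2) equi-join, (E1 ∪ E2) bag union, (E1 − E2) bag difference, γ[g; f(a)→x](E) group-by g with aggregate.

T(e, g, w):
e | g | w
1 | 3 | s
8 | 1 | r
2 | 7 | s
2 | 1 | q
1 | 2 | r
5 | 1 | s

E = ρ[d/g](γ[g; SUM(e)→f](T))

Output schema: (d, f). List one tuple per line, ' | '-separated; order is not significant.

Stepwise |·|:
  T → 6
  γ[g; SUM(e)→f](T) → 4
  ρ[d/g](γ[g; SUM(e)→f](T)) → 4

== RESULT ==
d | f
1 | 15
2 | 1
3 | 1
7 | 2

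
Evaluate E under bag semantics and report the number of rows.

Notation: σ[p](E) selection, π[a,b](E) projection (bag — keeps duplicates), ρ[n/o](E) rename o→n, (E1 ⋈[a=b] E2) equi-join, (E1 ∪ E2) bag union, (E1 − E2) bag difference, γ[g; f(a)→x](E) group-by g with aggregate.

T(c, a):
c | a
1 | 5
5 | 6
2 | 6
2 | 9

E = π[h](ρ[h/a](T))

Row counts bottom-up:
  T → 4
  ρ[h/a](T) → 4
  π[h](ρ[h/a](T)) → 4

|E| = 4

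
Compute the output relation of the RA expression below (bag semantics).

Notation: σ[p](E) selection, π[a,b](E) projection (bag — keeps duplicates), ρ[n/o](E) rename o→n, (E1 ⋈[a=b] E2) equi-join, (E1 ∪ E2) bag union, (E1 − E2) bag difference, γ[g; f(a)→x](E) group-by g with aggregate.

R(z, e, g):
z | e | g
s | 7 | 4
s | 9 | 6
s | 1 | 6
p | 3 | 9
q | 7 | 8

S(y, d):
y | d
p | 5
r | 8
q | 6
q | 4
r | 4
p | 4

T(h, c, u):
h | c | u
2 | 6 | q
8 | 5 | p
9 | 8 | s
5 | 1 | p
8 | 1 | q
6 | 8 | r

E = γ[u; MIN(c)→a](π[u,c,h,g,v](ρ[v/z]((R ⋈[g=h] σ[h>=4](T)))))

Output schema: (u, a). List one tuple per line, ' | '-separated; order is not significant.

Stepwise |·|:
  R → 5
  T → 6
  σ[h>=4](T) → 5
  (R ⋈[g=h] σ[h>=4](T)) → 5
  ρ[v/z]((R ⋈[g=h] σ[h>=4](T))) → 5
  π[u,c,h,g,v](ρ[v/z]((R ⋈[g=h] σ[h>=4](T)))) → 5
  γ[u; MIN(c)→a](π[u,c,h,g,v](ρ[v/z]((R ⋈[g=h] σ[h>=4](T))))) → 4

== RESULT ==
u | a
p | 5
q | 1
r | 8
s | 8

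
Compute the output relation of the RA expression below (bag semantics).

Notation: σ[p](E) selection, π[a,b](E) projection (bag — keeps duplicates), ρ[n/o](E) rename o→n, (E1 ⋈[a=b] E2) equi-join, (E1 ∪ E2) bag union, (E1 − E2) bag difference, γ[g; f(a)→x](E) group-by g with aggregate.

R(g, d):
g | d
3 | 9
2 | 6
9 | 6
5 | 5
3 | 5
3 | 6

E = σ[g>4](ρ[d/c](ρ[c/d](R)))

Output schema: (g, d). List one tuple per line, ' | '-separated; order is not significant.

Subexpression sizes:
  R → 6
  ρ[c/d](R) → 6
  ρ[d/c](ρ[c/d](R)) → 6
  σ[g>4](ρ[d/c](ρ[c/d](R))) → 2

== RESULT ==
g | d
5 | 5
9 | 6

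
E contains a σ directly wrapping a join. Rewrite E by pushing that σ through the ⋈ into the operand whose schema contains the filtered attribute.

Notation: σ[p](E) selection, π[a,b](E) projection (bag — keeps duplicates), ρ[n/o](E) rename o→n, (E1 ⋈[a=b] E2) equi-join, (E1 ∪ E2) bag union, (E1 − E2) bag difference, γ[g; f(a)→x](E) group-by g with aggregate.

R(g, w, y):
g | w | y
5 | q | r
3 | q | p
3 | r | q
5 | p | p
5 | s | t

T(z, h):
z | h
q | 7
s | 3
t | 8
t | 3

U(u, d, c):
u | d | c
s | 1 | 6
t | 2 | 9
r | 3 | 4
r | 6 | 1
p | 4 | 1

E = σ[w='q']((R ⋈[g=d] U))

σ filters on w, owned by the left side.
E' = (σ[w='q'](R) ⋈[g=d] U)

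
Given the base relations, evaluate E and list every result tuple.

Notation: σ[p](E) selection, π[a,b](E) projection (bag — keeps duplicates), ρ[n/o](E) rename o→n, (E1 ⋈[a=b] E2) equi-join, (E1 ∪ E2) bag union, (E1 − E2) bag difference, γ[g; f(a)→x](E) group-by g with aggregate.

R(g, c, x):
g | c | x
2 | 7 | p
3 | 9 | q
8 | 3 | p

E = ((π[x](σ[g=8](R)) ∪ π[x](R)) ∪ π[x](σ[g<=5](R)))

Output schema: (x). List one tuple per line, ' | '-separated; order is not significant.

Row counts bottom-up:
  R → 3
  σ[g=8](R) → 1
  π[x](σ[g=8](R)) → 1
  R → 3
  π[x](R) → 3
  (π[x](σ[g=8](R)) ∪ π[x](R)) → 4
  R → 3
  σ[g<=5](R) → 2
  π[x](σ[g<=5](R)) → 2
  ((π[x](σ[g=8](R)) ∪ π[x](R)) ∪ π[x](σ[g<=5](R))) → 6

== RESULT ==
x
p
p
p
p
q
q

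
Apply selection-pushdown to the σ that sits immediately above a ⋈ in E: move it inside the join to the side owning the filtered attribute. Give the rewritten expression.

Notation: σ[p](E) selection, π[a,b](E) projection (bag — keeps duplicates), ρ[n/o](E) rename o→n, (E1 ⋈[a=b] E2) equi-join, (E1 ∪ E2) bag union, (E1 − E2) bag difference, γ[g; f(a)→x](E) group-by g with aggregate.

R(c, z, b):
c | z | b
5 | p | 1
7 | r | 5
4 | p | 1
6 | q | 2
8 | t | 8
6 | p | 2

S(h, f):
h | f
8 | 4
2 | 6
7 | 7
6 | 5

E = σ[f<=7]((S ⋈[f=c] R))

σ filters on f, owned by the left side.
E' = (σ[f<=7](S) ⋈[f=c] R)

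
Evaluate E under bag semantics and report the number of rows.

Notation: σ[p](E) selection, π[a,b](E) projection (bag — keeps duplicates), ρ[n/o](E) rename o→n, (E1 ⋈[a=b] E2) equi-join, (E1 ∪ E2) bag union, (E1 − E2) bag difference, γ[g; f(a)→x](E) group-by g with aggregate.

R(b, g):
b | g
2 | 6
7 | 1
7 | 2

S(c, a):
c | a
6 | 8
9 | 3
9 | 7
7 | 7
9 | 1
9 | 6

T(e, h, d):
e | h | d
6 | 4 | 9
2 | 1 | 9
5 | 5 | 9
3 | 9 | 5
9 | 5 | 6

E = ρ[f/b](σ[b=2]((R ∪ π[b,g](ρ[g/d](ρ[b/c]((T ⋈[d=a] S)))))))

Per-node cardinality:
  R → 3
  T → 5
  S → 6
  (T ⋈[d=a] S) → 1
  ρ[b/c]((T ⋈[d=a] S)) → 1
  ρ[g/d](ρ[b/c]((T ⋈[d=a] S))) → 1
  π[b,g](ρ[g/d](ρ[b/c]((T ⋈[d=a] S)))) → 1
  (R ∪ π[b,g](ρ[g/d](ρ[b/c]((T ⋈[d=a] S))))) → 4
  σ[b=2]((R ∪ π[b,g](ρ[g/d](ρ[b/c]((T ⋈[d=a] S)))))) → 1
  ρ[f/b](σ[b=2]((R ∪ π[b,g](ρ[g/d](ρ[b/c]((T ⋈[d=a] S))))))) → 1

|E| = 1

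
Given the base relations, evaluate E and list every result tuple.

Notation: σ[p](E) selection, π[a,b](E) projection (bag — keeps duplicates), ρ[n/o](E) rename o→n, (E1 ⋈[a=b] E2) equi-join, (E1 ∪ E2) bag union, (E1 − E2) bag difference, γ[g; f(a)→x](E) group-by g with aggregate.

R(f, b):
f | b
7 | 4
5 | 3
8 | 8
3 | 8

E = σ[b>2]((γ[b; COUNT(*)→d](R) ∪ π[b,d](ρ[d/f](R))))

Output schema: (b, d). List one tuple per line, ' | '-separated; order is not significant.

Row counts bottom-up:
  R → 4
  γ[b; COUNT(*)→d](R) → 3
  R → 4
  ρ[d/f](R) → 4
  π[b,d](ρ[d/f](R)) → 4
  (γ[b; COUNT(*)→d](R) ∪ π[b,d](ρ[d/f](R))) → 7
  σ[b>2]((γ[b; COUNT(*)→d](R) ∪ π[b,d](ρ[d/f](R)))) → 7

== RESULT ==
b | d
3 | 1
3 | 5
4 | 1
4 | 7
8 | 2
8 | 3
8 | 8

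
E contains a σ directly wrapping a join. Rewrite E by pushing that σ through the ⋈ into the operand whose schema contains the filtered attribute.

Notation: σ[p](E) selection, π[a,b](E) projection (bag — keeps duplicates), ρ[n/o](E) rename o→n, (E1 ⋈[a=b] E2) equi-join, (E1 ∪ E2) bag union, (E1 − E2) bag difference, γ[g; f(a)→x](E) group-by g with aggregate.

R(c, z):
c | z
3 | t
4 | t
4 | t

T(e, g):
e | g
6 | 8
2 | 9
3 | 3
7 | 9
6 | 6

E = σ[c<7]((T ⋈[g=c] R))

σ filters on c, owned by the right side.
E' = (T ⋈[g=c] σ[c<7](R))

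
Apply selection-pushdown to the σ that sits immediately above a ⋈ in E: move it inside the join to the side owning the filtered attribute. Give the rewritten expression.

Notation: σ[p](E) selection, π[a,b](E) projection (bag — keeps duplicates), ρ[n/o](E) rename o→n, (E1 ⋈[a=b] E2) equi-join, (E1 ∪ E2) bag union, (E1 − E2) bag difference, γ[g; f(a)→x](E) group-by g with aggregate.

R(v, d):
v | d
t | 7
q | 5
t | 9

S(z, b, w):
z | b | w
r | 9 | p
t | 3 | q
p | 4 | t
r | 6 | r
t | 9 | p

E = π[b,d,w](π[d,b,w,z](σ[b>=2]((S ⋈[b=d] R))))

σ filters on b, owned by the left side.
E' = π[b,d,w](π[d,b,w,z]((σ[b>=2](S) ⋈[b=d] R)))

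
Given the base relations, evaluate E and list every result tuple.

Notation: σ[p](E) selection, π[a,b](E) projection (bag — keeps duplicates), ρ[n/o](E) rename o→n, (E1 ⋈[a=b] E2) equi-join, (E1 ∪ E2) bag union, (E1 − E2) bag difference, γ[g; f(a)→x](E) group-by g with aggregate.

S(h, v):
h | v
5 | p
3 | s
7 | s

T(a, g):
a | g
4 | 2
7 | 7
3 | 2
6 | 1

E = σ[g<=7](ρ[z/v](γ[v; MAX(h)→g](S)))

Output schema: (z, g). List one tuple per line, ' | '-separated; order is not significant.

Stepwise |·|:
  S → 3
  γ[v; MAX(h)→g](S) → 2
  ρ[z/v](γ[v; MAX(h)→g](S)) → 2
  σ[g<=7](ρ[z/v](γ[v; MAX(h)→g](S))) → 2

== RESULT ==
z | g
p | 5
s | 7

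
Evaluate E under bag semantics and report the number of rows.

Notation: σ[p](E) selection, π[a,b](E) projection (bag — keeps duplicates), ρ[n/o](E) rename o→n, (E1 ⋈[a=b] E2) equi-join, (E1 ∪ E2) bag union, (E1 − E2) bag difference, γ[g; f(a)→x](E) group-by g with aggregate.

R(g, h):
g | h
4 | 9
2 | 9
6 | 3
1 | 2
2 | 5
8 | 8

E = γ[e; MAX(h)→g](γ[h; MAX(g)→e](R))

Stepwise |·|:
  R → 6
  γ[h; MAX(g)→e](R) → 5
  γ[e; MAX(h)→g](γ[h; MAX(g)→e](R)) → 5

|E| = 5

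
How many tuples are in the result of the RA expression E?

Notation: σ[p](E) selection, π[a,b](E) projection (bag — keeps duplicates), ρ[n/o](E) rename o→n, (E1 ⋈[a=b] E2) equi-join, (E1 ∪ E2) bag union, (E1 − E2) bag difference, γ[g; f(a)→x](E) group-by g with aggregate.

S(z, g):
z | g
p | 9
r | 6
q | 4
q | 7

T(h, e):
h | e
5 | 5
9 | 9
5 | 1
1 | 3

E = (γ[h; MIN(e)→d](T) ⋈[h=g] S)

Row counts bottom-up:
  T → 4
  γ[h; MIN(e)→d](T) → 3
  S → 4
  (γ[h; MIN(e)→d](T) ⋈[h=g] S) → 1

|E| = 1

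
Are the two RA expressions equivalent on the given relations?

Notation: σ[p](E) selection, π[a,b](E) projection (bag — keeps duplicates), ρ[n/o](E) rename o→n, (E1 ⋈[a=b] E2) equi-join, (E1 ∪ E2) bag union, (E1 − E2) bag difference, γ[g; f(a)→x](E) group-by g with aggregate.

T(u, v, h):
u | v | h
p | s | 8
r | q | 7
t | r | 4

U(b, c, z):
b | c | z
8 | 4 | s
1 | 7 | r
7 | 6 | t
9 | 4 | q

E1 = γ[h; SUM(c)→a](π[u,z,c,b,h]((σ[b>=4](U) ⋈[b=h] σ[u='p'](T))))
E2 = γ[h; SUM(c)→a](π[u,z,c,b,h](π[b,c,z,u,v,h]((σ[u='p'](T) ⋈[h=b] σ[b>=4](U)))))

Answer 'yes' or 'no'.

E1 stepwise |·|:
  U → 4
  σ[b>=4](U) → 3
  T → 3
  σ[u='p'](T) → 1
  (σ[b>=4](U) ⋈[b=h] σ[u='p'](T)) → 1
  π[u,z,c,b,h]((σ[b>=4](U) ⋈[b=h] σ[u='p'](T))) → 1
  γ[h; SUM(c)→a](π[u,z,c,b,h]((σ[b>=4](U) ⋈[b=h] σ[u='p'](T)))) → 1
E2 stepwise |·|:
  T → 3
  σ[u='p'](T) → 1
  U → 4
  σ[b>=4](U) → 3
  (σ[u='p'](T) ⋈[h=b] σ[b>=4](U)) → 1
  π[b,c,z,u,v,h]((σ[u='p'](T) ⋈[h=b] σ[b>=4](U))) → 1
  π[u,z,c,b,h](π[b,c,z,u,v,h]((σ[u='p'](T) ⋈[h=b] σ[b>=4](U)))) → 1
  γ[h; SUM(c)→a](π[u,z,c,b,h](π[b,c,z,u,v,h]((σ[u='p'](T) ⋈[h=b] σ[b>=4](U))))) → 1

E1 and E2 produce the same multiset:
h | a
8 | 4

yes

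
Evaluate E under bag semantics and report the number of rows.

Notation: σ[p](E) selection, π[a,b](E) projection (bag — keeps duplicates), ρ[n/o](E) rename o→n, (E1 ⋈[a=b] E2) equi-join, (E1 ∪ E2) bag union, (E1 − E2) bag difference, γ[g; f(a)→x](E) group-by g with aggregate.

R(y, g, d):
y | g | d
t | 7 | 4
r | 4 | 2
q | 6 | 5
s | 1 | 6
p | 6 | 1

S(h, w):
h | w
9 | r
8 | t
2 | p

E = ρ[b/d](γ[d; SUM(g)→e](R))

Stepwise |·|:
  R → 5
  γ[d; SUM(g)→e](R) → 5
  ρ[b/d](γ[d; SUM(g)→e](R)) → 5

|E| = 5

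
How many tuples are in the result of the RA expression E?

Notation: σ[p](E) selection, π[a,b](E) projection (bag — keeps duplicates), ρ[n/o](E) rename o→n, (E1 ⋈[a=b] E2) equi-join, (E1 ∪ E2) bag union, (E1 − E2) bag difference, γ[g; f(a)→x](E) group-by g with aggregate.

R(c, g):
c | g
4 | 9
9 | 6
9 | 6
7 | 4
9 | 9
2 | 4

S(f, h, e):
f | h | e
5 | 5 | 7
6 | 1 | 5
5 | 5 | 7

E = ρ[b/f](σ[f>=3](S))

Stepwise |·|:
  S → 3
  σ[f>=3](S) → 3
  ρ[b/f](σ[f>=3](S)) → 3

|E| = 3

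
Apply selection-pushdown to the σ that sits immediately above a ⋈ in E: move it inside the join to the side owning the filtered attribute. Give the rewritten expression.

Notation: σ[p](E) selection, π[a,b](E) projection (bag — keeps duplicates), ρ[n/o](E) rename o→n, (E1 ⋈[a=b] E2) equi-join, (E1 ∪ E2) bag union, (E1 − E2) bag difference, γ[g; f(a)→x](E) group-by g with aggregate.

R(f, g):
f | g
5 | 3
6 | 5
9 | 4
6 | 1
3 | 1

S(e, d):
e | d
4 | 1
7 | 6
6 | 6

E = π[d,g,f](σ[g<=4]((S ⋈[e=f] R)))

σ filters on g, owned by the right side.
E' = π[d,g,f]((S ⋈[e=f] σ[g<=4](R)))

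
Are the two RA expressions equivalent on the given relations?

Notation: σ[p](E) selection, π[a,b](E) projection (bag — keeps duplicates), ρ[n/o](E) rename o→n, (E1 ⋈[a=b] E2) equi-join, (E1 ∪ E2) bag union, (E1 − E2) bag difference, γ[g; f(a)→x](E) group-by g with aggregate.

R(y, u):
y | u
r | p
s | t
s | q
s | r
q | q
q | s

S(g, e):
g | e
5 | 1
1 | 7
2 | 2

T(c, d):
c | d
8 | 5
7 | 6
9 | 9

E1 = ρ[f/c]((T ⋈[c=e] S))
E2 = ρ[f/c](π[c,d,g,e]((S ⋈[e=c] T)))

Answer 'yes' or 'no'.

E1 row counts bottom-up:
  T → 3
  S → 3
  (T ⋈[c=e] S) → 1
  ρ[f/c]((T ⋈[c=e] S)) → 1
E2 row counts bottom-up:
  S → 3
  T → 3
  (S ⋈[e=c] T) → 1
  π[c,d,g,e]((S ⋈[e=c] T)) → 1
  ρ[f/c](π[c,d,g,e]((S ⋈[e=c] T))) → 1

E1 and E2 produce the same multiset:
f | d | g | e
7 | 6 | 1 | 7

yes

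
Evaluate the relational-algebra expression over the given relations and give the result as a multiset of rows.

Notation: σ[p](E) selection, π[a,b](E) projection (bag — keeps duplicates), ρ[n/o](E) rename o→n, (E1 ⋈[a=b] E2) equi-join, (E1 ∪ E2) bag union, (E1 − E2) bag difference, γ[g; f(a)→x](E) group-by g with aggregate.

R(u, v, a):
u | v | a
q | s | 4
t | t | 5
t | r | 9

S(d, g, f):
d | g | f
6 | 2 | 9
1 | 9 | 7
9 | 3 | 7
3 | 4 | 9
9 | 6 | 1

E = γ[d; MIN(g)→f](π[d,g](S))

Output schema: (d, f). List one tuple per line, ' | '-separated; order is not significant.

Row counts bottom-up:
  S → 5
  π[d,g](S) → 5
  γ[d; MIN(g)→f](π[d,g](S)) → 4

== RESULT ==
d | f
1 | 9
3 | 4
6 | 2
9 | 3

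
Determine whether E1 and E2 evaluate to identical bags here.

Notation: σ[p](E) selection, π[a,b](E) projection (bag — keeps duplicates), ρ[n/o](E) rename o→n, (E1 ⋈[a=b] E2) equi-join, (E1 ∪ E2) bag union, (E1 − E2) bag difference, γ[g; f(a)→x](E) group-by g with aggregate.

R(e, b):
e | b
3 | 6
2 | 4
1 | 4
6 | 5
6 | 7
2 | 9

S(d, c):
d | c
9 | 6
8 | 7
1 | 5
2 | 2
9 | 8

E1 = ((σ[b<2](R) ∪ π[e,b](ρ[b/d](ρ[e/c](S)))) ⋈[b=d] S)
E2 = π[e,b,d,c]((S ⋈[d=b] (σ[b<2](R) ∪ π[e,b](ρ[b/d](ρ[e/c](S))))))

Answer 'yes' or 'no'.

E1 subexpression sizes:
  R → 6
  σ[b<2](R) → 0
  S → 5
  ρ[e/c](S) → 5
  ρ[b/d](ρ[e/c](S)) → 5
  π[e,b](ρ[b/d](ρ[e/c](S))) → 5
  (σ[b<2](R) ∪ π[e,b](ρ[b/d](ρ[e/c](S)))) → 5
  S → 5
  ((σ[b<2](R) ∪ π[e,b](ρ[b/d](ρ[e/c](S)))) ⋈[b=d] S) → 7
E2 subexpression sizes:
  S → 5
  R → 6
  σ[b<2](R) → 0
  S → 5
  ρ[e/c](S) → 5
  ρ[b/d](ρ[e/c](S)) → 5
  π[e,b](ρ[b/d](ρ[e/c](S))) → 5
  (σ[b<2](R) ∪ π[e,b](ρ[b/d](ρ[e/c](S)))) → 5
  (S ⋈[d=b] (σ[b<2](R) ∪ π[e,b](ρ[b/d](ρ[e/c](S))))) → 7
  π[e,b,d,c]((S ⋈[d=b] (σ[b<2](R) ∪ π[e,b](ρ[b/d](ρ[e/c](S)))))) → 7

E1 and E2 produce the same multiset:
e | b | d | c
2 | 2 | 2 | 2
5 | 1 | 1 | 5
6 | 9 | 9 | 6
6 | 9 | 9 | 8
7 | 8 | 8 | 7
8 | 9 | 9 | 6
8 | 9 | 9 | 8

yes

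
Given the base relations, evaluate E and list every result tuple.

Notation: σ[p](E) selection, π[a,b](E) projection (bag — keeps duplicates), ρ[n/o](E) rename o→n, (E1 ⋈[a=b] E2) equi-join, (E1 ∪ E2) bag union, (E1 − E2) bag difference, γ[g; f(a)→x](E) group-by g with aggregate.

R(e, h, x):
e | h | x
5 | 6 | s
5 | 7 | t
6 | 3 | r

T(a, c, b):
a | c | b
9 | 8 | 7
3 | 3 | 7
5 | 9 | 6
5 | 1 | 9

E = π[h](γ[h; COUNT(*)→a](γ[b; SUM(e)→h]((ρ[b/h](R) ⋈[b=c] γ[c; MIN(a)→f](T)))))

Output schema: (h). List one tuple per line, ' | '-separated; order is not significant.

Per-node cardinality:
  R → 3
  ρ[b/h](R) → 3
  T → 4
  γ[c; MIN(a)→f](T) → 4
  (ρ[b/h](R) ⋈[b=c] γ[c; MIN(a)→f](T)) → 1
  γ[b; SUM(e)→h]((ρ[b/h](R) ⋈[b=c] γ[c; MIN(a)→f](T))) → 1
  γ[h; COUNT(*)→a](γ[b; SUM(e)→h]((ρ[b/h](R) ⋈[b=c] γ[c; MIN(a)→f](T)))) → 1
  π[h](γ[h; COUNT(*)→a](γ[b; SUM(e)→h]((ρ[b/h](R) ⋈[b=c] γ[c; MIN(a)→f](T))))) → 1

== RESULT ==
h
6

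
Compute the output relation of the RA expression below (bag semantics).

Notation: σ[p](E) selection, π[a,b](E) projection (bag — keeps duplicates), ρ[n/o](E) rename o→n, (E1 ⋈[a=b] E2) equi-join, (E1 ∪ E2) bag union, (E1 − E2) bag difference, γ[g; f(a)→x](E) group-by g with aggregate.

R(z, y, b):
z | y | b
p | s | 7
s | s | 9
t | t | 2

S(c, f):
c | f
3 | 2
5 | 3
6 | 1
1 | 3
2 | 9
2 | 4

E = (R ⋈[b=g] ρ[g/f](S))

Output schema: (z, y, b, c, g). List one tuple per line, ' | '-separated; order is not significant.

Subexpression sizes:
  R → 3
  S → 6
  ρ[g/f](S) → 6
  (R ⋈[b=g] ρ[g/f](S)) → 2

== RESULT ==
z | y | b | c | g
s | s | 9 | 2 | 9
t | t | 2 | 3 | 2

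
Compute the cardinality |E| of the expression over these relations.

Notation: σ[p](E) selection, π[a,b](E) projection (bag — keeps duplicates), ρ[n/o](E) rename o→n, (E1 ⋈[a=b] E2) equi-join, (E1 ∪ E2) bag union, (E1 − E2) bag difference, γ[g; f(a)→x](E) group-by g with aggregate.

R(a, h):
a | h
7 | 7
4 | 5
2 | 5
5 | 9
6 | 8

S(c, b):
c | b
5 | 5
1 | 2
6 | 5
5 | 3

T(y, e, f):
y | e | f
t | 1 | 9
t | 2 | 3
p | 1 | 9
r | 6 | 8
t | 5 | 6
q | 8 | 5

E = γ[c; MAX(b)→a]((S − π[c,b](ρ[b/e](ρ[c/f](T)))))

Subexpression sizes:
  S → 4
  T → 6
  ρ[c/f](T) → 6
  ρ[b/e](ρ[c/f](T)) → 6
  π[c,b](ρ[b/e](ρ[c/f](T))) → 6
  (S − π[c,b](ρ[b/e](ρ[c/f](T)))) → 3
  γ[c; MAX(b)→a]((S − π[c,b](ρ[b/e](ρ[c/f](T))))) → 2

|E| = 2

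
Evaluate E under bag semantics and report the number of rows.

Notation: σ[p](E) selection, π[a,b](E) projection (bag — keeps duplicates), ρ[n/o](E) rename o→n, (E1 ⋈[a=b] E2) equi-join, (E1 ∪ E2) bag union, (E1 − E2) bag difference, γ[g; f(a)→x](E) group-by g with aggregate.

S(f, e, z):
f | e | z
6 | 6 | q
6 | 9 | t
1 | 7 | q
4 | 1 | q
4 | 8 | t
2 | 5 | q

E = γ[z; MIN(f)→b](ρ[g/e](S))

Row counts bottom-up:
  S → 6
  ρ[g/e](S) → 6
  γ[z; MIN(f)→b](ρ[g/e](S)) → 2

|E| = 2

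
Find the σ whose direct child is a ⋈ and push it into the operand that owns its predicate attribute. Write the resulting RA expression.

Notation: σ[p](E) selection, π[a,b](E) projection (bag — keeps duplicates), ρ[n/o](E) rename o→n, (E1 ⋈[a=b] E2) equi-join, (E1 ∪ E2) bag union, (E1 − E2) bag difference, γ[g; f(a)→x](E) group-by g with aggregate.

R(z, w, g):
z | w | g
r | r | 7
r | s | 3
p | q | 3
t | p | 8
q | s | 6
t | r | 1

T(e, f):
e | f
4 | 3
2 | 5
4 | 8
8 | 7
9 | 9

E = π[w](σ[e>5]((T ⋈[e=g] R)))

σ filters on e, owned by the left side.
E' = π[w]((σ[e>5](T) ⋈[e=g] R))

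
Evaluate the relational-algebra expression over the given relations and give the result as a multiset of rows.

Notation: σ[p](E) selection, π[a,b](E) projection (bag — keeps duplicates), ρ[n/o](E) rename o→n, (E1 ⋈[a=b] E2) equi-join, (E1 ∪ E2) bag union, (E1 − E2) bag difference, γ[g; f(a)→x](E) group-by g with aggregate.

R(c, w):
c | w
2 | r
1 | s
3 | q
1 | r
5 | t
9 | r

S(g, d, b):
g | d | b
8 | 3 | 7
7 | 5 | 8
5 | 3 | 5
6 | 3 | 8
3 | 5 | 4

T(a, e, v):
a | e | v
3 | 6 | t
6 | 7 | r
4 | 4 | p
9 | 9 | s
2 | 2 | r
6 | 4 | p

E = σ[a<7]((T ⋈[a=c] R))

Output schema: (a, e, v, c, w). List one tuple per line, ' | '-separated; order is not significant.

Row counts bottom-up:
  T → 6
  R → 6
  (T ⋈[a=c] R) → 3
  σ[a<7]((T ⋈[a=c] R)) → 2

== RESULT ==
a | e | v | c | w
2 | 2 | r | 2 | r
3 | 6 | t | 3 | q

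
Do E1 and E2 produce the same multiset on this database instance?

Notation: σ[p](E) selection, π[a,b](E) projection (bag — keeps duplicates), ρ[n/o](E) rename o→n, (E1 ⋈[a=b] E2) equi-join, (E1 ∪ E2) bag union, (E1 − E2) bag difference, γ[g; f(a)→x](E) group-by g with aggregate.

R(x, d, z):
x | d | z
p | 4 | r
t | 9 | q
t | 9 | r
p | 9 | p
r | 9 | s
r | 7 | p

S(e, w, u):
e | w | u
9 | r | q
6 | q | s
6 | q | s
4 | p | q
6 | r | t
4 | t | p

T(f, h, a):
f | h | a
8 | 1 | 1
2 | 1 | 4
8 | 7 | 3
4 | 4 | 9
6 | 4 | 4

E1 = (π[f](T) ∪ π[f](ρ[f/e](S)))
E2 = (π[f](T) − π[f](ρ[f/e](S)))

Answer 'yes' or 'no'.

E1 row counts bottom-up:
  T → 5
  π[f](T) → 5
  S → 6
  ρ[f/e](S) → 6
  π[f](ρ[f/e](S)) → 6
  (π[f](T) ∪ π[f](ρ[f/e](S))) → 11
E2 row counts bottom-up:
  T → 5
  π[f](T) → 5
  S → 6
  ρ[f/e](S) → 6
  π[f](ρ[f/e](S)) → 6
  (π[f](T) − π[f](ρ[f/e](S))) → 3

E1 result:
f
2
4
4
4
6
6
6
6
8
8
9
E2 result:
f
2
8
8
Witness: (6,) appears 4× in E1 but 0× in E2.

no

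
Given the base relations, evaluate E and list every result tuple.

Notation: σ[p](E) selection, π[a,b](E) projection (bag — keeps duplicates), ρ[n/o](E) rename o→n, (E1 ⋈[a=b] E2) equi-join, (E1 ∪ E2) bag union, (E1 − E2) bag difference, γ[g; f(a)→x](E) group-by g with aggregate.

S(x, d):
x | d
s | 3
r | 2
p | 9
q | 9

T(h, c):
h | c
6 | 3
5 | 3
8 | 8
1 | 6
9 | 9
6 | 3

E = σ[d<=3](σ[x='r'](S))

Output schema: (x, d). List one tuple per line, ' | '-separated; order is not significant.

Subexpression sizes:
  S → 4
  σ[x='r'](S) → 1
  σ[d<=3](σ[x='r'](S)) → 1

== RESULT ==
x | d
r | 2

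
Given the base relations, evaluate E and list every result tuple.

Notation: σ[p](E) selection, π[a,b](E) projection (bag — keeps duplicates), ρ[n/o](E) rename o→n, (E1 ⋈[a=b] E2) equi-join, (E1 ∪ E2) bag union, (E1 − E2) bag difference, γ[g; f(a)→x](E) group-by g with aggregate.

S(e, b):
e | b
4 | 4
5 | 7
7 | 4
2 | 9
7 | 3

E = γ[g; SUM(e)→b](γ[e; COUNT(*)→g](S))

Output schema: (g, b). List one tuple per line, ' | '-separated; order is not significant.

Subexpression sizes:
  S → 5
  γ[e; COUNT(*)→g](S) → 4
  γ[g; SUM(e)→b](γ[e; COUNT(*)→g](S)) → 2

== RESULT ==
g | b
1 | 11
2 | 7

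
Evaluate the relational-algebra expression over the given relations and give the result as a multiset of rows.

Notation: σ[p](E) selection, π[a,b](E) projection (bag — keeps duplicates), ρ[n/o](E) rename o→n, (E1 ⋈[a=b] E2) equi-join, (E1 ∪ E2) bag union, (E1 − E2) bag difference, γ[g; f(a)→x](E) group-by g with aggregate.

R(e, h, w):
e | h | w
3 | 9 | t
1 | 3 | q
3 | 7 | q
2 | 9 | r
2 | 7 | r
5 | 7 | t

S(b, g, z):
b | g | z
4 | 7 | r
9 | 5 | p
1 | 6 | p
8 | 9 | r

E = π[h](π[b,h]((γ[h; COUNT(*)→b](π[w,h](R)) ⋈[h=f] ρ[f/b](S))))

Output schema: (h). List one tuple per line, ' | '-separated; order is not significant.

Stepwise |·|:
  R → 6
  π[w,h](R) → 6
  γ[h; COUNT(*)→b](π[w,h](R)) → 3
  S → 4
  ρ[f/b](S) → 4
  (γ[h; COUNT(*)→b](π[w,h](R)) ⋈[h=f] ρ[f/b](S)) → 1
  π[b,h]((γ[h; COUNT(*)→b](π[w,h](R)) ⋈[h=f] ρ[f/b](S))) → 1
  π[h](π[b,h]((γ[h; COUNT(*)→b](π[w,h](R)) ⋈[h=f] ρ[f/b](S)))) → 1

== RESULT ==
h
9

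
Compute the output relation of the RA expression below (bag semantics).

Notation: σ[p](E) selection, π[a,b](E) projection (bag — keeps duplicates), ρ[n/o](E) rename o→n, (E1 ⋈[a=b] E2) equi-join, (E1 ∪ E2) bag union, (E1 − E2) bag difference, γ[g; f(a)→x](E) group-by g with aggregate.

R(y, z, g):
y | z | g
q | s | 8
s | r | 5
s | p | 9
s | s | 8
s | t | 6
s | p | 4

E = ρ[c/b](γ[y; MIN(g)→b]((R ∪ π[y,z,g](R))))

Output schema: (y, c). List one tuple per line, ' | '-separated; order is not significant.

Row counts bottom-up:
  R → 6
  R → 6
  π[y,z,g](R) → 6
  (R ∪ π[y,z,g](R)) → 12
  γ[y; MIN(g)→b]((R ∪ π[y,z,g](R))) → 2
  ρ[c/b](γ[y; MIN(g)→b]((R ∪ π[y,z,g](R)))) → 2

== RESULT ==
y | c
q | 8
s | 4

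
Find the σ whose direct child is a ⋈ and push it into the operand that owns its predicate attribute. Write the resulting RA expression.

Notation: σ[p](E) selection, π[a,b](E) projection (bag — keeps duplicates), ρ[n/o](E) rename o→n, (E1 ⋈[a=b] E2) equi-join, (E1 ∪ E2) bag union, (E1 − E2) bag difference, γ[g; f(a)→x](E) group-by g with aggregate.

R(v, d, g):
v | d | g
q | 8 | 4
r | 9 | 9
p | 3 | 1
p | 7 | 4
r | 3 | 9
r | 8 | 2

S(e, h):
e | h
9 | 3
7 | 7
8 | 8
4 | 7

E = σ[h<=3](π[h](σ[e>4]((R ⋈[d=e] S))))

σ filters on e, owned by the right side.
E' = σ[h<=3](π[h]((R ⋈[d=e] σ[e>4](S))))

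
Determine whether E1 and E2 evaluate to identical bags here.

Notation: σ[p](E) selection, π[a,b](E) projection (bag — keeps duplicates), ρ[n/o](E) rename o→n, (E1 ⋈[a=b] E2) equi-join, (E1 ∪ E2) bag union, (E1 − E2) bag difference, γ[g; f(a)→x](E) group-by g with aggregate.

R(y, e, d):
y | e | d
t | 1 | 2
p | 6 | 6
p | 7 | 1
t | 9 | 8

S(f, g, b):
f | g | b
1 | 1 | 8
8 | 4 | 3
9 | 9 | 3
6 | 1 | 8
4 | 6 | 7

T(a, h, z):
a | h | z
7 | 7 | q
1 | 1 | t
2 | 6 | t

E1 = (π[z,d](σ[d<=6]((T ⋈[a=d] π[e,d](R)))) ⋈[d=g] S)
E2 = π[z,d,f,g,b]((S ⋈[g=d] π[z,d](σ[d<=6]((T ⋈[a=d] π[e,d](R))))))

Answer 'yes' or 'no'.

E1 row counts bottom-up:
  T → 3
  R → 4
  π[e,d](R) → 4
  (T ⋈[a=d] π[e,d](R)) → 2
  σ[d<=6]((T ⋈[a=d] π[e,d](R))) → 2
  π[z,d](σ[d<=6]((T ⋈[a=d] π[e,d](R)))) → 2
  S → 5
  (π[z,d](σ[d<=6]((T ⋈[a=d] π[e,d](R)))) ⋈[d=g] S) → 2
E2 row counts bottom-up:
  S → 5
  T → 3
  R → 4
  π[e,d](R) → 4
  (T ⋈[a=d] π[e,d](R)) → 2
  σ[d<=6]((T ⋈[a=d] π[e,d](R))) → 2
  π[z,d](σ[d<=6]((T ⋈[a=d] π[e,d](R)))) → 2
  (S ⋈[g=d] π[z,d](σ[d<=6]((T ⋈[a=d] π[e,d](R))))) → 2
  π[z,d,f,g,b]((S ⋈[g=d] π[z,d](σ[d<=6]((T ⋈[a=d] π[e,d](R)))))) → 2

E1 and E2 produce the same multiset:
z | d | f | g | b
t | 1 | 1 | 1 | 8
t | 1 | 6 | 1 | 8

yes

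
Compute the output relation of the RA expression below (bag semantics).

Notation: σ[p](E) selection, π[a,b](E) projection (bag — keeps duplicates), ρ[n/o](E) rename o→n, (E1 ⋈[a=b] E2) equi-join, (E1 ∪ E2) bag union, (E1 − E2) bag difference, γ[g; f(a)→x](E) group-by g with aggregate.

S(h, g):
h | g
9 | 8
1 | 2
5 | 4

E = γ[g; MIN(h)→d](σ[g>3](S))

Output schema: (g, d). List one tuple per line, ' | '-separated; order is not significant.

Row counts bottom-up:
  S → 3
  σ[g>3](S) → 2
  γ[g; MIN(h)→d](σ[g>3](S)) → 2

== RESULT ==
g | d
4 | 5
8 | 9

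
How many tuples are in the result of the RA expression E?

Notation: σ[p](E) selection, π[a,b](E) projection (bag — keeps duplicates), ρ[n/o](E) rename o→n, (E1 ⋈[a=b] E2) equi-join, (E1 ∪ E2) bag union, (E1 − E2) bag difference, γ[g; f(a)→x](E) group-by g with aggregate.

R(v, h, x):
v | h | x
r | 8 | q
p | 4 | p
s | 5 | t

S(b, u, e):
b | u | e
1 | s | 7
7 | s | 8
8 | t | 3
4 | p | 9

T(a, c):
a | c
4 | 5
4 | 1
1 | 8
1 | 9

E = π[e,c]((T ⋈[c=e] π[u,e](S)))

Per-node cardinality:
  T → 4
  S → 4
  π[u,e](S) → 4
  (T ⋈[c=e] π[u,e](S)) → 2
  π[e,c]((T ⋈[c=e] π[u,e](S))) → 2

|E| = 2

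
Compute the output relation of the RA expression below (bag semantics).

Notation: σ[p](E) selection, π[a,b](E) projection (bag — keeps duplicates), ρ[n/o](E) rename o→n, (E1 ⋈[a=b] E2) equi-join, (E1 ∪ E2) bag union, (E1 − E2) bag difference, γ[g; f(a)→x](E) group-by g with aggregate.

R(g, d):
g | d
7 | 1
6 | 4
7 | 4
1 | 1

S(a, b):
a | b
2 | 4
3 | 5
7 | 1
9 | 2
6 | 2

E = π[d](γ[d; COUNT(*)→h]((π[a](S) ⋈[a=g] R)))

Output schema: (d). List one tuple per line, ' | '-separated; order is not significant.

Per-node cardinality:
  S → 5
  π[a](S) → 5
  R → 4
  (π[a](S) ⋈[a=g] R) → 3
  γ[d; COUNT(*)→h]((π[a](S) ⋈[a=g] R)) → 2
  π[d](γ[d; COUNT(*)→h]((π[a](S) ⋈[a=g] R))) → 2

== RESULT ==
d
1
4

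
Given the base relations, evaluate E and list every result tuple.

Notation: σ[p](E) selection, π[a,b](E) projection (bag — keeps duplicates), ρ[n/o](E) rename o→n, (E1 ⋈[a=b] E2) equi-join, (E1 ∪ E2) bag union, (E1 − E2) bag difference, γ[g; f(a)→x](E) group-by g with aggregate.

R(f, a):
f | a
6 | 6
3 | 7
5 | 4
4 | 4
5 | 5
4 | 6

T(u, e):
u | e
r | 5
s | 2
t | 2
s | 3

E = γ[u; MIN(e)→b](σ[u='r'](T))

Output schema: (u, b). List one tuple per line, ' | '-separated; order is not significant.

Subexpression sizes:
  T → 4
  σ[u='r'](T) → 1
  γ[u; MIN(e)→b](σ[u='r'](T)) → 1

== RESULT ==
u | b
r | 5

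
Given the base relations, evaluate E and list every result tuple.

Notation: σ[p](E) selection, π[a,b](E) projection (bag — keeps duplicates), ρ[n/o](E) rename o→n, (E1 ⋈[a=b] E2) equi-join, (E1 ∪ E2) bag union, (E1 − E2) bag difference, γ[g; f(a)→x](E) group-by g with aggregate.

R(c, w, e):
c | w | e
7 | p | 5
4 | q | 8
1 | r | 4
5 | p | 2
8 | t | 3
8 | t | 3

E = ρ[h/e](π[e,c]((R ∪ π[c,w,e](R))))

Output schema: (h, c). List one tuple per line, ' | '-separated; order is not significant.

Stepwise |·|:
  R → 6
  R → 6
  π[c,w,e](R) → 6
  (R ∪ π[c,w,e](R)) → 12
  π[e,c]((R ∪ π[c,w,e](R))) → 12
  ρ[h/e](π[e,c]((R ∪ π[c,w,e](R)))) → 12

== RESULT ==
h | c
2 | 5
2 | 5
3 | 8
3 | 8
3 | 8
3 | 8
4 | 1
4 | 1
5 | 7
5 | 7
8 | 4
8 | 4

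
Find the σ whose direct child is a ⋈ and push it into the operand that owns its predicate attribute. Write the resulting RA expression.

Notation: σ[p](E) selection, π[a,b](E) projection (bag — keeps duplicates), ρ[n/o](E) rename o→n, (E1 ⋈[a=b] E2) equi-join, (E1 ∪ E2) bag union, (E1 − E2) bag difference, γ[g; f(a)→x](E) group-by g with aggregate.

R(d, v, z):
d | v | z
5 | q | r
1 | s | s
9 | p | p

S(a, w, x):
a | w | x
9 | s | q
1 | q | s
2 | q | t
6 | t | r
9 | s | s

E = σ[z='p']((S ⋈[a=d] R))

σ filters on z, owned by the right side.
E' = (S ⋈[a=d] σ[z='p'](R))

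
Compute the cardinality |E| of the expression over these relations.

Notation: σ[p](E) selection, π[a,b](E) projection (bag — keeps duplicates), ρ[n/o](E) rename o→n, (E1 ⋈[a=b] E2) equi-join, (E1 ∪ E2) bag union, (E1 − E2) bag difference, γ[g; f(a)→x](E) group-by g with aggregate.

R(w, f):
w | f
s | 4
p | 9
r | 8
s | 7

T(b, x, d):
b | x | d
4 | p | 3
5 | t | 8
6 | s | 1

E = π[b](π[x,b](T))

Stepwise |·|:
  T → 3
  π[x,b](T) → 3
  π[b](π[x,b](T)) → 3

|E| = 3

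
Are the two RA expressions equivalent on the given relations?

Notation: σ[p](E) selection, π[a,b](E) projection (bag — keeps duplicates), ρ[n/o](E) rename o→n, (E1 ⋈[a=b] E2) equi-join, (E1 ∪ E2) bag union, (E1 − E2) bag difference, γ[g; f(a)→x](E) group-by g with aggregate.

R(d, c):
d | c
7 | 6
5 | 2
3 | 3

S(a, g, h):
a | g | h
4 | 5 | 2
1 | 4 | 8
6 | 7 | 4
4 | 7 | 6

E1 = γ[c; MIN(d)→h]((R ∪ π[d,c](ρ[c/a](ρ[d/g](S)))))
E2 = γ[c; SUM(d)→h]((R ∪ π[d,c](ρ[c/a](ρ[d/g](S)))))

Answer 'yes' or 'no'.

E1 stepwise |·|:
  R → 3
  S → 4
  ρ[d/g](S) → 4
  ρ[c/a](ρ[d/g](S)) → 4
  π[d,c](ρ[c/a](ρ[d/g](S))) → 4
  (R ∪ π[d,c](ρ[c/a](ρ[d/g](S)))) → 7
  γ[c; MIN(d)→h]((R ∪ π[d,c](ρ[c/a](ρ[d/g](S))))) → 5
E2 stepwise |·|:
  R → 3
  S → 4
  ρ[d/g](S) → 4
  ρ[c/a](ρ[d/g](S)) → 4
  π[d,c](ρ[c/a](ρ[d/g](S))) → 4
  (R ∪ π[d,c](ρ[c/a](ρ[d/g](S)))) → 7
  γ[c; SUM(d)→h]((R ∪ π[d,c](ρ[c/a](ρ[d/g](S))))) → 5

E1 result:
c | h
1 | 4
2 | 5
3 | 3
4 | 5
6 | 7
E2 result:
c | h
1 | 4
2 | 5
3 | 3
4 | 12
6 | 14
Witness: (6, 14) appears 0× in E1 but 1× in E2.

no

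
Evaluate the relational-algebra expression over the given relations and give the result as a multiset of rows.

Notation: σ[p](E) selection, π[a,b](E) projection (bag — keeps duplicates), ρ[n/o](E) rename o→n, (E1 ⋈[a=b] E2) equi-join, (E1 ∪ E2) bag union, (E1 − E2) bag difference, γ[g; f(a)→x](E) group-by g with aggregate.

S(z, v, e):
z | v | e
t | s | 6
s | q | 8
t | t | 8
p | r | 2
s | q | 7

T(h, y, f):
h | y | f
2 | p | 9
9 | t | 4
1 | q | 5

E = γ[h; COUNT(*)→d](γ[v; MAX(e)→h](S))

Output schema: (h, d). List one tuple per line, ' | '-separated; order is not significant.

Per-node cardinality:
  S → 5
  γ[v; MAX(e)→h](S) → 4
  γ[h; COUNT(*)→d](γ[v; MAX(e)→h](S)) → 3

== RESULT ==
h | d
2 | 1
6 | 1
8 | 2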